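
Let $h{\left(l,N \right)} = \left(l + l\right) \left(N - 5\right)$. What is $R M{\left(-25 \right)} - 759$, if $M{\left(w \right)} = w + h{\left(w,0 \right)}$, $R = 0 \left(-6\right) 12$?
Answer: $-759$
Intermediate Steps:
$R = 0$ ($R = 0 \cdot 12 = 0$)
$h{\left(l,N \right)} = 2 l \left(-5 + N\right)$
$M{\left(w \right)} = - 9 w$ ($M{\left(w \right)} = w + 2 w \left(-5 + 0\right) = w + 2 w \left(-5\right) = w - 10 w = - 9 w$)
$R M{\left(-25 \right)} - 759 = 0 \left(\left(-9\right) \left(-25\right)\right) - 759 = 0 \cdot 225 - 759 = 0 - 759 = -759$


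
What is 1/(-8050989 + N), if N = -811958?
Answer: -1/8862947 ≈ -1.1283e-7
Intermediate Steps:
1/(-8050989 + N) = 1/(-8050989 - 811958) = 1/(-8862947) = -1/8862947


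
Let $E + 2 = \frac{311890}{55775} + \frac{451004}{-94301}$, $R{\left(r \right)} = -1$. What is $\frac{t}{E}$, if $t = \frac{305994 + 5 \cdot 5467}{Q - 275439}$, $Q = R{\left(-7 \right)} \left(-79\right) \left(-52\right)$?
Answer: $\frac{350637993313495}{350131821350144} \approx 1.0014$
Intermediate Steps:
$Q = -4108$ ($Q = \left(-1\right) \left(-79\right) \left(-52\right) = 79 \left(-52\right) = -4108$)
$t = - \frac{333329}{279547}$ ($t = \frac{305994 + 5 \cdot 5467}{-4108 - 275439} = \frac{305994 + 27335}{-279547} = 333329 \left(- \frac{1}{279547}\right) = - \frac{333329}{279547} \approx -1.1924$)
$E = - \frac{1252497152}{1051927655}$ ($E = -2 + \left(\frac{311890}{55775} + \frac{451004}{-94301}\right) = -2 + \left(311890 \cdot \frac{1}{55775} + 451004 \left(- \frac{1}{94301}\right)\right) = -2 + \left(\frac{62378}{11155} - \frac{451004}{94301}\right) = -2 + \frac{851358158}{1051927655} = - \frac{1252497152}{1051927655} \approx -1.1907$)
$\frac{t}{E} = - \frac{333329}{279547 \left(- \frac{1252497152}{1051927655}\right)} = \left(- \frac{333329}{279547}\right) \left(- \frac{1051927655}{1252497152}\right) = \frac{350637993313495}{350131821350144}$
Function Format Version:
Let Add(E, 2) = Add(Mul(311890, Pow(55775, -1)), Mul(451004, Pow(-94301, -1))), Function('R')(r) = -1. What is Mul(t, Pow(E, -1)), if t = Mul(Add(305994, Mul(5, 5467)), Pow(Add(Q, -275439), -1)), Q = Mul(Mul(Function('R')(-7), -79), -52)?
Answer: Rational(350637993313495, 350131821350144) ≈ 1.0014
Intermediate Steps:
Q = -4108 (Q = Mul(Mul(-1, -79), -52) = Mul(79, -52) = -4108)
t = Rational(-333329, 279547) (t = Mul(Add(305994, Mul(5, 5467)), Pow(Add(-4108, -275439), -1)) = Mul(Add(305994, 27335), Pow(-279547, -1)) = Mul(333329, Rational(-1, 279547)) = Rational(-333329, 279547) ≈ -1.1924)
E = Rational(-1252497152, 1051927655) (E = Add(-2, Add(Mul(311890, Pow(55775, -1)), Mul(451004, Pow(-94301, -1)))) = Add(-2, Add(Mul(311890, Rational(1, 55775)), Mul(451004, Rational(-1, 94301)))) = Add(-2, Add(Rational(62378, 11155), Rational(-451004, 94301))) = Add(-2, Rational(851358158, 1051927655)) = Rational(-1252497152, 1051927655) ≈ -1.1907)
Mul(t, Pow(E, -1)) = Mul(Rational(-333329, 279547), Pow(Rational(-1252497152, 1051927655), -1)) = Mul(Rational(-333329, 279547), Rational(-1051927655, 1252497152)) = Rational(350637993313495, 350131821350144)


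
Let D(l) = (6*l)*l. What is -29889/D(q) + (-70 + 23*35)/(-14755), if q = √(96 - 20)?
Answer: -29423157/448552 ≈ -65.596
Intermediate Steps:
q = 2*√19 (q = √76 = 2*√19 ≈ 8.7178)
D(l) = 6*l²
-29889/D(q) + (-70 + 23*35)/(-14755) = -29889/(6*(2*√19)²) + (-70 + 23*35)/(-14755) = -29889/(6*76) + (-70 + 805)*(-1/14755) = -29889/456 + 735*(-1/14755) = -29889*1/456 - 147/2951 = -9963/152 - 147/2951 = -29423157/448552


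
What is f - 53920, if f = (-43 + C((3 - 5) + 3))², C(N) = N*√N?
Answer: -52156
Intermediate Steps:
C(N) = N^(3/2)
f = 1764 (f = (-43 + ((3 - 5) + 3)^(3/2))² = (-43 + (-2 + 3)^(3/2))² = (-43 + 1^(3/2))² = (-43 + 1)² = (-42)² = 1764)
f - 53920 = 1764 - 53920 = -52156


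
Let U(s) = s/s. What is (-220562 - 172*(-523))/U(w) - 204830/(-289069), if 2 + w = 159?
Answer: -37753940984/289069 ≈ -1.3061e+5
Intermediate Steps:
w = 157 (w = -2 + 159 = 157)
U(s) = 1
(-220562 - 172*(-523))/U(w) - 204830/(-289069) = (-220562 - 172*(-523))/1 - 204830/(-289069) = (-220562 - 1*(-89956))*1 - 204830*(-1/289069) = (-220562 + 89956)*1 + 204830/289069 = -130606*1 + 204830/289069 = -130606 + 204830/289069 = -37753940984/289069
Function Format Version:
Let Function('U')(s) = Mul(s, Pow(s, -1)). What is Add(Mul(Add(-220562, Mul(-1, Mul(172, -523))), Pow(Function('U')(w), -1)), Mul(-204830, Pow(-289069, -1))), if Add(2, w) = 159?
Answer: Rational(-37753940984, 289069) ≈ -1.3061e+5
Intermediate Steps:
w = 157 (w = Add(-2, 159) = 157)
Function('U')(s) = 1
Add(Mul(Add(-220562, Mul(-1, Mul(172, -523))), Pow(Function('U')(w), -1)), Mul(-204830, Pow(-289069, -1))) = Add(Mul(Add(-220562, Mul(-1, Mul(172, -523))), Pow(1, -1)), Mul(-204830, Pow(-289069, -1))) = Add(Mul(Add(-220562, Mul(-1, -89956)), 1), Mul(-204830, Rational(-1, 289069))) = Add(Mul(Add(-220562, 89956), 1), Rational(204830, 289069)) = Add(Mul(-130606, 1), Rational(204830, 289069)) = Add(-130606, Rational(204830, 289069)) = Rational(-37753940984, 289069)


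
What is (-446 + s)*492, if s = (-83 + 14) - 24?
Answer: -265188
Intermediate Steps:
s = -93 (s = -69 - 24 = -93)
(-446 + s)*492 = (-446 - 93)*492 = -539*492 = -265188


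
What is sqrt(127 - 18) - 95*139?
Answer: -13205 + sqrt(109) ≈ -13195.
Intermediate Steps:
sqrt(127 - 18) - 95*139 = sqrt(109) - 13205 = -13205 + sqrt(109)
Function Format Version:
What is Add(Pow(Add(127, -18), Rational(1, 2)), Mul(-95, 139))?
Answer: Add(-13205, Pow(109, Rational(1, 2))) ≈ -13195.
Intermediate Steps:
Add(Pow(Add(127, -18), Rational(1, 2)), Mul(-95, 139)) = Add(Pow(109, Rational(1, 2)), -13205) = Add(-13205, Pow(109, Rational(1, 2)))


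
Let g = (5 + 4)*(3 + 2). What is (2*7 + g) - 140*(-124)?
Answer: 17419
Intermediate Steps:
g = 45 (g = 9*5 = 45)
(2*7 + g) - 140*(-124) = (2*7 + 45) - 140*(-124) = (14 + 45) + 17360 = 59 + 17360 = 17419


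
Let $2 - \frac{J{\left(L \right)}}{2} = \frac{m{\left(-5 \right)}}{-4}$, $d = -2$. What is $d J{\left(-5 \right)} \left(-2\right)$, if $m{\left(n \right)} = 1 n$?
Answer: $6$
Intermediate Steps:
$m{\left(n \right)} = n$
$J{\left(L \right)} = \frac{3}{2}$ ($J{\left(L \right)} = 4 - 2 \left(- \frac{5}{-4}\right) = 4 - 2 \left(\left(-5\right) \left(- \frac{1}{4}\right)\right) = 4 - \frac{5}{2} = \frac{3}{2}$)
$d J{\left(-5 \right)} \left(-2\right) = \left(-2\right) \frac{3}{2} \left(-2\right) = \left(-3\right) \left(-2\right) = 6$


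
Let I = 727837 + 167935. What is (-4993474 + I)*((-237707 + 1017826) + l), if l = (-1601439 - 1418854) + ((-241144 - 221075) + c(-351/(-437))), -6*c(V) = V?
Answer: 4839163964502749/437 ≈ 1.1074e+13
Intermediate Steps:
c(V) = -V/6
I = 895772
l = -3043715605/874 (l = (-1601439 - 1418854) + ((-241144 - 221075) - (-117)/(2*(-437))) = -3020293 + (-462219 - (-117)*(-1)/(2*437)) = -3020293 + (-462219 - ⅙*351/437) = -3020293 + (-462219 - 117/874) = -3020293 - 403979523/874 = -3043715605/874 ≈ -3.4825e+6)
(-4993474 + I)*((-237707 + 1017826) + l) = (-4993474 + 895772)*((-237707 + 1017826) - 3043715605/874) = -4097702*(780119 - 3043715605/874) = -4097702*(-2361891599/874) = 4839163964502749/437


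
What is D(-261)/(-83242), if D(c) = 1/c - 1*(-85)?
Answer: -11092/10863081 ≈ -0.0010211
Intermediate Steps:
D(c) = 85 + 1/c (D(c) = 1/c + 85 = 85 + 1/c)
D(-261)/(-83242) = (85 + 1/(-261))/(-83242) = (85 - 1/261)*(-1/83242) = (22184/261)*(-1/83242) = -11092/10863081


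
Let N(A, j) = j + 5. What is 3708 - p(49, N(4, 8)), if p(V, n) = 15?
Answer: 3693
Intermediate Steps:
N(A, j) = 5 + j
3708 - p(49, N(4, 8)) = 3708 - 1*15 = 3708 - 15 = 3693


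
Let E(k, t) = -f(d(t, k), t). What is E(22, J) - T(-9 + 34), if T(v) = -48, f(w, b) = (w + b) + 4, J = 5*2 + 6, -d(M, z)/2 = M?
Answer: 60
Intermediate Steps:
d(M, z) = -2*M
J = 16 (J = 10 + 6 = 16)
f(w, b) = 4 + b + w (f(w, b) = (b + w) + 4 = 4 + b + w)
E(k, t) = -4 + t (E(k, t) = -(4 + t - 2*t) = -(4 - t) = -4 + t)
E(22, J) - T(-9 + 34) = (-4 + 16) - 1*(-48) = 12 + 48 = 60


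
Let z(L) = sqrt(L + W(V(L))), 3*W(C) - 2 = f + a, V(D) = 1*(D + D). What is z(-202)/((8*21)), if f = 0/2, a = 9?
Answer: I*sqrt(1785)/504 ≈ 0.083828*I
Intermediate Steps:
V(D) = 2*D (V(D) = 1*(2*D) = 2*D)
f = 0 (f = 0*(1/2) = 0)
W(C) = 11/3 (W(C) = 2/3 + (0 + 9)/3 = 2/3 + (1/3)*9 = 2/3 + 3 = 11/3)
z(L) = sqrt(11/3 + L) (z(L) = sqrt(L + 11/3) = sqrt(11/3 + L))
z(-202)/((8*21)) = (sqrt(33 + 9*(-202))/3)/((8*21)) = (sqrt(33 - 1818)/3)/168 = (sqrt(-1785)/3)*(1/168) = ((I*sqrt(1785))/3)*(1/168) = (I*sqrt(1785)/3)*(1/168) = I*sqrt(1785)/504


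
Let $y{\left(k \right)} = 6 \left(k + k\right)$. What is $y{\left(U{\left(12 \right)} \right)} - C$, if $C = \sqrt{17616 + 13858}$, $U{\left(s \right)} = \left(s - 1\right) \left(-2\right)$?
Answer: $-264 - \sqrt{31474} \approx -441.41$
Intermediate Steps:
$U{\left(s \right)} = 2 - 2 s$ ($U{\left(s \right)} = \left(-1 + s\right) \left(-2\right) = 2 - 2 s$)
$y{\left(k \right)} = 12 k$ ($y{\left(k \right)} = 6 \cdot 2 k = 12 k$)
$C = \sqrt{31474} \approx 177.41$
$y{\left(U{\left(12 \right)} \right)} - C = 12 \left(2 - 24\right) - \sqrt{31474} = 12 \left(-22\right) - \sqrt{31474} = -264 - \sqrt{31474}$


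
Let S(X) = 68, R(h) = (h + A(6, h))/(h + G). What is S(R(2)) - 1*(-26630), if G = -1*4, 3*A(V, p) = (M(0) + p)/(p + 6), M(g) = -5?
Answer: 26698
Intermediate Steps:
A(V, p) = (-5 + p)/(3*(6 + p)) (A(V, p) = ((-5 + p)/(p + 6))/3 = ((-5 + p)/(6 + p))/3 = (-5 + p)/(3*(6 + p)))
G = -4
R(h) = (h + (-5 + h)/(3*(6 + h)))/(-4 + h) (R(h) = (h + (-5 + h)/(3*(6 + h)))/(h - 4) = (h + (-5 + h)/(3*(6 + h)))/(-4 + h))
S(R(2)) - 1*(-26630) = 68 - 1*(-26630) = 68 + 26630 = 26698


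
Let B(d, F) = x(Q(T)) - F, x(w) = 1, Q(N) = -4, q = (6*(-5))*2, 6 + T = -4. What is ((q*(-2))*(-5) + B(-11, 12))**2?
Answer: 373321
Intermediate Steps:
T = -10 (T = -6 - 4 = -10)
q = -60 (q = -30*2 = -60)
B(d, F) = 1 - F
((q*(-2))*(-5) + B(-11, 12))**2 = (-60*(-2)*(-5) + (1 - 1*12))**2 = (120*(-5) + (1 - 12))**2 = (-600 - 11)**2 = (-611)**2 = 373321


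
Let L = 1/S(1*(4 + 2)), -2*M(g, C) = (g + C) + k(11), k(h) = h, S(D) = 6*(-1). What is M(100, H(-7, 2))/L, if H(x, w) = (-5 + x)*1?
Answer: 297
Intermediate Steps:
S(D) = -6
H(x, w) = -5 + x
M(g, C) = -11/2 - C/2 - g/2 (M(g, C) = -((g + C) + 11)/2 = -((C + g) + 11)/2 = -(11 + C + g)/2 = -11/2 - C/2 - g/2)
L = -1/6 (L = 1/(-6) = -1/6 ≈ -0.16667)
M(100, H(-7, 2))/L = (-11/2 - (-5 - 7)/2 - 1/2*100)/(-1/6) = (-11/2 - 1/2*(-12) - 50)*(-6) = (-11/2 + 6 - 50)*(-6) = -99/2*(-6) = 297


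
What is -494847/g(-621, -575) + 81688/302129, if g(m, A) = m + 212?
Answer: 149541039655/123570761 ≈ 1210.2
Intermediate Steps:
g(m, A) = 212 + m
-494847/g(-621, -575) + 81688/302129 = -494847/(212 - 621) + 81688/302129 = -494847/(-409) + 81688*(1/302129) = -494847*(-1/409) + 81688/302129 = 494847/409 + 81688/302129 = 149541039655/123570761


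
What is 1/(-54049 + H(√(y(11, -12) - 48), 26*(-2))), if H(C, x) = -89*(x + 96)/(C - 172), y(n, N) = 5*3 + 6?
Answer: -533257129/28809884739657 - 3916*I*√3/28809884739657 ≈ -1.851e-5 - 2.3543e-10*I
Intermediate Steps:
y(n, N) = 21 (y(n, N) = 15 + 6 = 21)
H(C, x) = -89*(96 + x)/(-172 + C)
1/(-54049 + H(√(y(11, -12) - 48), 26*(-2))) = 1/(-54049 + 89*(-96 - 26*(-2))/(-172 + √(21 - 48))) = 1/(-54049 + 89*(-96 - 1*(-52))/(-172 + √(-27))) = 1/(-54049 + 89*(-96 + 52)/(-172 + 3*I*√3)) = 1/(-54049 + 89*(-44)/(-172 + 3*I*√3)) = 1/(-54049 - 3916/(-172 + 3*I*√3))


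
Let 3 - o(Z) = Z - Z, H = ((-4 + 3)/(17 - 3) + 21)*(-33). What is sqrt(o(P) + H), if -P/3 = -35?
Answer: I*sqrt(134778)/14 ≈ 26.223*I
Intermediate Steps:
P = 105 (P = -3*(-35) = 105)
H = -9669/14 (H = (-1/14 + 21)*(-33) = (293/14)*(-33) = -9669/14 ≈ -690.64)
o(Z) = 3 (o(Z) = 3 - (Z - Z) = 3 - 1*0 = 3 + 0 = 3)
sqrt(o(P) + H) = sqrt(3 - 9669/14) = sqrt(-9627/14) = I*sqrt(134778)/14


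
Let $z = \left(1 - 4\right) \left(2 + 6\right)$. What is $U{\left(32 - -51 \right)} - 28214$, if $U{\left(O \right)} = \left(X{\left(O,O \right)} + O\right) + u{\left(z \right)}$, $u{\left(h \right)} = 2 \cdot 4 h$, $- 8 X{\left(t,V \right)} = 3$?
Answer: $- \frac{226587}{8} \approx -28323.0$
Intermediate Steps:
$X{\left(t,V \right)} = - \frac{3}{8}$ ($X{\left(t,V \right)} = \left(- \frac{1}{8}\right) 3 = - \frac{3}{8}$)
$z = -24$ ($z = \left(-3\right) 8 = -24$)
$u{\left(h \right)} = 8 h$
$U{\left(O \right)} = - \frac{1539}{8} + O$ ($U{\left(O \right)} = \left(- \frac{3}{8} + O\right) + 8 \left(-24\right) = \left(- \frac{3}{8} + O\right) - 192 = - \frac{1539}{8} + O$)
$U{\left(32 - -51 \right)} - 28214 = \left(- \frac{1539}{8} + \left(32 - -51\right)\right) - 28214 = \left(- \frac{1539}{8} + \left(32 + 51\right)\right) - 28214 = \left(- \frac{1539}{8} + 83\right) - 28214 = - \frac{875}{8} - 28214 = - \frac{226587}{8}$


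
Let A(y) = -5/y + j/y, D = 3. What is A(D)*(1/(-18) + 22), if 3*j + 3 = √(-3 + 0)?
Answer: -395/9 + 395*I*√3/162 ≈ -43.889 + 4.2232*I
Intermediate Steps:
j = -1 + I*√3/3 (j = -1 + √(-3 + 0)/3 = -1 + √(-3)/3 = -1 + (I*√3)/3 = -1 + I*√3/3 ≈ -1.0 + 0.57735*I)
A(y) = -5/y + (-1 + I*√3/3)/y
A(D)*(1/(-18) + 22) = ((⅓)*(-18 + I*√3)/3)*(1/(-18) + 22) = ((⅓)*(⅓)*(-18 + I*√3))*(-1/18 + 22) = (-2 + I*√3/9)*(395/18) = -395/9 + 395*I*√3/162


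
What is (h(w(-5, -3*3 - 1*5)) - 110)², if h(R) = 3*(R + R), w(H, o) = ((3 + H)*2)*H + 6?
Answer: 2116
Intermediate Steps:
w(H, o) = 6 + H*(6 + 2*H) (w(H, o) = (6 + 2*H)*H + 6 = H*(6 + 2*H) + 6 = 6 + H*(6 + 2*H))
h(R) = 6*R (h(R) = 3*(2*R) = 6*R)
(h(w(-5, -3*3 - 1*5)) - 110)² = (6*(6 + 2*(-5)² + 6*(-5)) - 110)² = (6*(6 + 2*25 - 30) - 110)² = (6*(6 + 50 - 30) - 110)² = (6*26 - 110)² = (156 - 110)² = 46² = 2116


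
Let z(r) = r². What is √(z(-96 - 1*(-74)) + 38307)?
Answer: √38791 ≈ 196.95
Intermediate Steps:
√(z(-96 - 1*(-74)) + 38307) = √((-96 - 1*(-74))² + 38307) = √((-96 + 74)² + 38307) = √((-22)² + 38307) = √(484 + 38307) = √38791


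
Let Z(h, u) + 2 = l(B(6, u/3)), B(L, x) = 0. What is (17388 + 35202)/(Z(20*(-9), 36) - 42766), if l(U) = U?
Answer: -8765/7128 ≈ -1.2297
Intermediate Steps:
Z(h, u) = -2 (Z(h, u) = -2 + 0 = -2)
(17388 + 35202)/(Z(20*(-9), 36) - 42766) = (17388 + 35202)/(-2 - 42766) = 52590/(-42768) = 52590*(-1/42768) = -8765/7128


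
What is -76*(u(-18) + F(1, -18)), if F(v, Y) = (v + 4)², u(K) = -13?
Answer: -912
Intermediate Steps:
F(v, Y) = (4 + v)²
-76*(u(-18) + F(1, -18)) = -76*(-13 + (4 + 1)²) = -76*(-13 + 5²) = -76*(-13 + 25) = -76*12 = -912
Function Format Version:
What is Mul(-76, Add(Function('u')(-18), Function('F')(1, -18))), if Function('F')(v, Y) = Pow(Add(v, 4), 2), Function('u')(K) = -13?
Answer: -912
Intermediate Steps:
Function('F')(v, Y) = Pow(Add(4, v), 2)
Mul(-76, Add(Function('u')(-18), Function('F')(1, -18))) = Mul(-76, Add(-13, Pow(Add(4, 1), 2))) = Mul(-76, Add(-13, Pow(5, 2))) = Mul(-76, Add(-13, 25)) = Mul(-76, 12) = -912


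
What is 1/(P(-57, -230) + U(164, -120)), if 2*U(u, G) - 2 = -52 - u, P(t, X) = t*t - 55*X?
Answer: 1/15792 ≈ 6.3323e-5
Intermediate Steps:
P(t, X) = t**2 - 55*X
U(u, G) = -25 - u/2 (U(u, G) = 1 + (-52 - u)/2 = 1 + (-26 - u/2) = -25 - u/2)
1/(P(-57, -230) + U(164, -120)) = 1/(((-57)**2 - 55*(-230)) + (-25 - 1/2*164)) = 1/((3249 + 12650) + (-25 - 82)) = 1/(15899 - 107) = 1/15792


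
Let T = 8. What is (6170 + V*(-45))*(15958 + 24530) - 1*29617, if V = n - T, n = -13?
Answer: 288042503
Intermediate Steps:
V = -21 (V = -13 - 1*8 = -13 - 8 = -21)
(6170 + V*(-45))*(15958 + 24530) - 1*29617 = (6170 - 21*(-45))*(15958 + 24530) - 1*29617 = (6170 + 945)*40488 - 29617 = 7115*40488 - 29617 = 288072120 - 29617 = 288042503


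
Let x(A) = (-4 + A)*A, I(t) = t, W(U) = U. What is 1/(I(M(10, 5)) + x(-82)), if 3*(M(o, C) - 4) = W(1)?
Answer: 3/21169 ≈ 0.00014172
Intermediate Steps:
M(o, C) = 13/3 (M(o, C) = 4 + (1/3)*1 = 4 + 1/3 = 13/3)
x(A) = A*(-4 + A)
1/(I(M(10, 5)) + x(-82)) = 1/(13/3 - 82*(-4 - 82)) = 1/(13/3 - 82*(-86)) = 1/(13/3 + 7052) = 1/(21169/3) = 3/21169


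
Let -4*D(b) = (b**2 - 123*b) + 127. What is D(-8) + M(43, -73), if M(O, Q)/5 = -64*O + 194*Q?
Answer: -339455/4 ≈ -84864.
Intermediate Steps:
D(b) = -127/4 - b**2/4 + 123*b/4 (D(b) = -((b**2 - 123*b) + 127)/4 = -(127 + b**2 - 123*b)/4 = -127/4 - b**2/4 + 123*b/4)
M(O, Q) = -320*O + 970*Q (M(O, Q) = 5*(-64*O + 194*Q) = -320*O + 970*Q)
D(-8) + M(43, -73) = (-127/4 - 1/4*(-8)**2 + (123/4)*(-8)) + (-320*43 + 970*(-73)) = (-127/4 - 1/4*64 - 246) + (-13760 - 70810) = (-127/4 - 16 - 246) - 84570 = -1175/4 - 84570 = -339455/4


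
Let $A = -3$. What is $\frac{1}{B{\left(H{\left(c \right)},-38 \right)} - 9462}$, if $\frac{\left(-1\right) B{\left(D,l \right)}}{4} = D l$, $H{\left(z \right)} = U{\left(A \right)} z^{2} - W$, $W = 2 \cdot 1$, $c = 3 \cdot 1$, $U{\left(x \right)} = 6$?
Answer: $- \frac{1}{1558} \approx -0.00064185$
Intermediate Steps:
$c = 3$
$W = 2$
$H{\left(z \right)} = -2 + 6 z^{2}$ ($H{\left(z \right)} = 6 z^{2} - 2 = -2 + 6 z^{2}$)
$B{\left(D,l \right)} = - 4 D l$
$\frac{1}{B{\left(H{\left(c \right)},-38 \right)} - 9462} = \frac{1}{\left(-4\right) \left(-2 + 6 \cdot 3^{2}\right) \left(-38\right) - 9462} = \frac{1}{\left(-4\right) \left(-2 + 6 \cdot 9\right) \left(-38\right) - 9462} = \frac{1}{\left(-4\right) \left(-2 + 54\right) \left(-38\right) - 9462} = \frac{1}{\left(-4\right) 52 \left(-38\right) - 9462} = \frac{1}{7904 - 9462} = \frac{1}{-1558} = - \frac{1}{1558}$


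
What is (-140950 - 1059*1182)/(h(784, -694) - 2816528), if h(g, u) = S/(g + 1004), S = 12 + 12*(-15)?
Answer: 103755256/209831343 ≈ 0.49447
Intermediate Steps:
S = -168 (S = 12 - 180 = -168)
h(g, u) = -168/(1004 + g) (h(g, u) = -168/(g + 1004) = -168/(1004 + g))
(-140950 - 1059*1182)/(h(784, -694) - 2816528) = (-140950 - 1059*1182)/(-168/(1004 + 784) - 2816528) = (-140950 - 1251738)/(-168/1788 - 2816528) = -1392688/(-168*1/1788 - 2816528) = -1392688/(-14/149 - 2816528) = -1392688/(-419662686/149) = -1392688*(-149/419662686) = 103755256/209831343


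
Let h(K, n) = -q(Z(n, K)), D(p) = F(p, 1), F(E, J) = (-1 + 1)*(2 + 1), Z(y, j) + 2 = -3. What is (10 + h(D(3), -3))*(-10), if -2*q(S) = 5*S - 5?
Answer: 50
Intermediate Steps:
Z(y, j) = -5 (Z(y, j) = -2 - 3 = -5)
q(S) = 5/2 - 5*S/2 (q(S) = -(5*S - 5)/2 = -(-5 + 5*S)/2 = 5/2 - 5*S/2)
F(E, J) = 0 (F(E, J) = 0*3 = 0)
D(p) = 0
h(K, n) = -15 (h(K, n) = -(5/2 - 5/2*(-5)) = -(5/2 + 25/2) = -1*15 = -15)
(10 + h(D(3), -3))*(-10) = (10 - 15)*(-10) = -5*(-10) = 50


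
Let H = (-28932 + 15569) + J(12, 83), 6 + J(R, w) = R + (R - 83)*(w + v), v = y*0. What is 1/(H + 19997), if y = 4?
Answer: 1/747 ≈ 0.0013387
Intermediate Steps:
v = 0 (v = 4*0 = 0)
J(R, w) = -6 + R + w*(-83 + R) (J(R, w) = -6 + (R + (R - 83)*(w + 0)) = -6 + (R + (-83 + R)*w) = -6 + (R + w*(-83 + R)) = -6 + R + w*(-83 + R))
H = -19250 (H = (-28932 + 15569) + (-6 + 12 - 83*83 + 12*83) = -13363 + (-6 + 12 - 6889 + 996) = -13363 - 5887 = -19250)
1/(H + 19997) = 1/(-19250 + 19997) = 1/747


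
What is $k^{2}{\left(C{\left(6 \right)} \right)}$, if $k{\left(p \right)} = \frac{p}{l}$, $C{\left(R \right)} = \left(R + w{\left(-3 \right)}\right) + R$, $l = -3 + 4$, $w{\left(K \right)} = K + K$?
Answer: $36$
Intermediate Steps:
$w{\left(K \right)} = 2 K$
$l = 1$
$C{\left(R \right)} = -6 + 2 R$ ($C{\left(R \right)} = \left(R + 2 \left(-3\right)\right) + R = \left(R - 6\right) + R = \left(-6 + R\right) + R = -6 + 2 R$)
$k{\left(p \right)} = p$ ($k{\left(p \right)} = \frac{p}{1} = p 1 = p$)
$k^{2}{\left(C{\left(6 \right)} \right)} = \left(-6 + 2 \cdot 6\right)^{2} = \left(-6 + 12\right)^{2} = 6^{2} = 36$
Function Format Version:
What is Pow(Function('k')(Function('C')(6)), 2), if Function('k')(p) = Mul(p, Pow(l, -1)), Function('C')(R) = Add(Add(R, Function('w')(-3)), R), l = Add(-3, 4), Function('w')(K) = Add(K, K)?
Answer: 36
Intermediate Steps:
Function('w')(K) = Mul(2, K)
l = 1
Function('C')(R) = Add(-6, Mul(2, R)) (Function('C')(R) = Add(Add(R, Mul(2, -3)), R) = Add(Add(R, -6), R) = Add(Add(-6, R), R) = Add(-6, Mul(2, R)))
Function('k')(p) = p (Function('k')(p) = Mul(p, Pow(1, -1)) = Mul(p, 1) = p)
Pow(Function('k')(Function('C')(6)), 2) = Pow(Add(-6, Mul(2, 6)), 2) = Pow(Add(-6, 12), 2) = Pow(6, 2) = 36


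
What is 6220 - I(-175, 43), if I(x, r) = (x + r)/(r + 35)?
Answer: 80882/13 ≈ 6221.7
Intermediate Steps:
I(x, r) = (r + x)/(35 + r)
6220 - I(-175, 43) = 6220 - (43 - 175)/(35 + 43) = 6220 - (-132)/78 = 6220 - 1*(-22/13) = 6220 + 22/13 = 80882/13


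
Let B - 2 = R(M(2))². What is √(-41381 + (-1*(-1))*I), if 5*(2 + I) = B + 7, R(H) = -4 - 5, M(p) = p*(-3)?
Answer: I*√41365 ≈ 203.38*I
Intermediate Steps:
M(p) = -3*p
R(H) = -9
B = 83 (B = 2 + (-9)² = 2 + 81 = 83)
I = 16 (I = -2 + (83 + 7)/5 = -2 + (⅕)*90 = -2 + 18 = 16)
√(-41381 + (-1*(-1))*I) = √(-41381 - 1*(-1)*16) = √(-41381 + 1*16) = √(-41381 + 16) = √(-41365) = I*√41365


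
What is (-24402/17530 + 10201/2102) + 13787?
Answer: 254075866873/18424030 ≈ 13790.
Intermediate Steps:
(-24402/17530 + 10201/2102) + 13787 = (-24402*1/17530 + 10201*(1/2102)) + 13787 = (-12201/8765 + 10201/2102) + 13787 = 63765263/18424030 + 13787 = 254075866873/18424030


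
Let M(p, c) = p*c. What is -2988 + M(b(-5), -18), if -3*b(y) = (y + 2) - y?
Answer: -2976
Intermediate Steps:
b(y) = -⅔ (b(y) = -((y + 2) - y)/3 = -((2 + y) - y)/3 = -⅓*2 = -⅔)
M(p, c) = c*p
-2988 + M(b(-5), -18) = -2988 - 18*(-⅔) = -2988 + 12 = -2976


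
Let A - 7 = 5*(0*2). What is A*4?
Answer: 28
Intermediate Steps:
A = 7 (A = 7 + 5*(0*2) = 7 + 5*0 = 7 + 0 = 7)
A*4 = 7*4 = 28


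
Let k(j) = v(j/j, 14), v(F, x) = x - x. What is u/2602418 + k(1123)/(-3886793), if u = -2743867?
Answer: -391981/371774 ≈ -1.0544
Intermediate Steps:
v(F, x) = 0
k(j) = 0
u/2602418 + k(1123)/(-3886793) = -2743867/2602418 + 0/(-3886793) = -2743867*1/2602418 + 0*(-1/3886793) = -391981/371774 + 0 = -391981/371774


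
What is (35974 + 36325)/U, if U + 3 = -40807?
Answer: -72299/40810 ≈ -1.7716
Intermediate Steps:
U = -40810 (U = -3 - 40807 = -40810)
(35974 + 36325)/U = (35974 + 36325)/(-40810) = 72299*(-1/40810) = -72299/40810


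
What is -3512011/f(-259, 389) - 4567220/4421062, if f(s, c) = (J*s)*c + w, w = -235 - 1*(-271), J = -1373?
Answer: -323657827191831/305785315235429 ≈ -1.0584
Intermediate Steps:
w = 36 (w = -235 + 271 = 36)
f(s, c) = 36 - 1373*c*s (f(s, c) = (-1373*s)*c + 36 = -1373*c*s + 36 = 36 - 1373*c*s)
-3512011/f(-259, 389) - 4567220/4421062 = -3512011/(36 - 1373*389*(-259)) - 4567220/4421062 = -3512011/(36 + 138331123) - 4567220*1/4421062 = -3512011/138331159 - 2283610/2210531 = -323657827191831/305785315235429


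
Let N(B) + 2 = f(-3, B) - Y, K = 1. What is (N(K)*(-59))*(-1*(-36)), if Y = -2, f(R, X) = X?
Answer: -2124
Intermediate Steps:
N(B) = B (N(B) = -2 + (B - 1*(-2)) = -2 + (B + 2) = -2 + (2 + B) = B)
(N(K)*(-59))*(-1*(-36)) = (1*(-59))*(-1*(-36)) = -59*36 = -2124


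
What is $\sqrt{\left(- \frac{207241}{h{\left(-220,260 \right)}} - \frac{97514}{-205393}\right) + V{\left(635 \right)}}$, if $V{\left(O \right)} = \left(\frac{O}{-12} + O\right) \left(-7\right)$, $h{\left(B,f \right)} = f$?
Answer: $\frac{i \sqrt{31256151327305705190}}{80103270} \approx 69.794 i$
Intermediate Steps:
$V{\left(O \right)} = - \frac{77 O}{12}$ ($V{\left(O \right)} = \left(O \left(- \frac{1}{12}\right) + O\right) \left(-7\right) = \left(- \frac{O}{12} + O\right) \left(-7\right) = \frac{11 O}{12} \left(-7\right) = - \frac{77 O}{12}$)
$\sqrt{\left(- \frac{207241}{h{\left(-220,260 \right)}} - \frac{97514}{-205393}\right) + V{\left(635 \right)}} = \sqrt{\left(- \frac{207241}{260} - \frac{97514}{-205393}\right) - \frac{48895}{12}} = \sqrt{\left(\left(-207241\right) \frac{1}{260} - - \frac{97514}{205393}\right) - \frac{48895}{12}} = \sqrt{\left(- \frac{207241}{260} + \frac{97514}{205393}\right) - \frac{48895}{12}} = \sqrt{- \frac{42540497073}{53402180} - \frac{48895}{12}} = \sqrt{- \frac{390198194497}{80103270}} = \frac{i \sqrt{31256151327305705190}}{80103270}$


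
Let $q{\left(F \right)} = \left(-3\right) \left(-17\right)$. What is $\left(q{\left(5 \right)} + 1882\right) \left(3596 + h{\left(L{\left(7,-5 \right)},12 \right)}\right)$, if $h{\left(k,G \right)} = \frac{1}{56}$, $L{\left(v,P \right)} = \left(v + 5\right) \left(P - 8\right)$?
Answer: $\frac{389261741}{56} \approx 6.9511 \cdot 10^{6}$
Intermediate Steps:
$L{\left(v,P \right)} = \left(-8 + P\right) \left(5 + v\right)$ ($L{\left(v,P \right)} = \left(5 + v\right) \left(-8 + P\right) = \left(-8 + P\right) \left(5 + v\right)$)
$q{\left(F \right)} = 51$
$h{\left(k,G \right)} = \frac{1}{56}$
$\left(q{\left(5 \right)} + 1882\right) \left(3596 + h{\left(L{\left(7,-5 \right)},12 \right)}\right) = \left(51 + 1882\right) \left(3596 + \frac{1}{56}\right) = 1933 \cdot \frac{201377}{56} = \frac{389261741}{56}$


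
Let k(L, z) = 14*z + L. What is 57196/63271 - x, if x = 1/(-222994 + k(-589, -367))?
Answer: 13081989587/14471406391 ≈ 0.90399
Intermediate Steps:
k(L, z) = L + 14*z
x = -1/228721 (x = 1/(-222994 + (-589 + 14*(-367))) = 1/(-222994 + (-589 - 5138)) = 1/(-222994 - 5727) = 1/(-228721) = -1/228721 ≈ -4.3721e-6)
57196/63271 - x = 57196/63271 - 1*(-1/228721) = 57196*(1/63271) + 1/228721 = 57196/63271 + 1/228721 = 13081989587/14471406391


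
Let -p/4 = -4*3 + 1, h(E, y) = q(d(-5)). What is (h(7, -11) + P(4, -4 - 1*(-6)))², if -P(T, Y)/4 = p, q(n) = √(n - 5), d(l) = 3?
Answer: (176 - I*√2)² ≈ 30974.0 - 497.8*I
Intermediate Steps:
q(n) = √(-5 + n)
h(E, y) = I*√2 (h(E, y) = √(-5 + 3) = √(-2) = I*√2)
p = 44 (p = -4*(-4*3 + 1) = -4*(-12 + 1) = -4*(-11) = 44)
P(T, Y) = -176 (P(T, Y) = -4*44 = -176)
(h(7, -11) + P(4, -4 - 1*(-6)))² = (I*√2 - 176)² = (-176 + I*√2)²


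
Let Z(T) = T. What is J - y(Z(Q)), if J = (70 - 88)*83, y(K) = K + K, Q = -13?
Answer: -1468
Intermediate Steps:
y(K) = 2*K
J = -1494 (J = -18*83 = -1494)
J - y(Z(Q)) = -1494 - 2*(-13) = -1494 - 1*(-26) = -1494 + 26 = -1468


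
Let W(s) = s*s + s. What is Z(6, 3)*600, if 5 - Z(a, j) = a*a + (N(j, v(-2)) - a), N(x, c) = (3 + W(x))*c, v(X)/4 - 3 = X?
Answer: -51000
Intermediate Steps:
v(X) = 12 + 4*X
W(s) = s + s² (W(s) = s² + s = s + s²)
N(x, c) = c*(3 + x*(1 + x)) (N(x, c) = (3 + x*(1 + x))*c = c*(3 + x*(1 + x)))
Z(a, j) = -7 + a - a² - 4*j*(1 + j) (Z(a, j) = 5 - (a*a + ((12 + 4*(-2))*(3 + j*(1 + j)) - a)) = 5 - (a² + ((12 - 8)*(3 + j*(1 + j)) - a)) = 5 - (a² + (4*(3 + j*(1 + j)) - a)) = 5 - (a² + ((12 + 4*j*(1 + j)) - a)) = 5 - (a² + (12 - a + 4*j*(1 + j))) = 5 - (12 + a² - a + 4*j*(1 + j)) = 5 + (-12 + a - a² - 4*j*(1 + j)) = -7 + a - a² - 4*j*(1 + j))
Z(6, 3)*600 = (-7 + 6 - 1*6² - 4*3*(1 + 3))*600 = (-7 + 6 - 1*36 - 4*3*4)*600 = (-7 + 6 - 36 - 48)*600 = -85*600 = -51000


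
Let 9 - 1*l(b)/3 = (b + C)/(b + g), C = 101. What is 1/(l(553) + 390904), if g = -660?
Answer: 107/41831579 ≈ 2.5579e-6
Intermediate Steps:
l(b) = 27 - 3*(101 + b)/(-660 + b) (l(b) = 27 - 3*(b + 101)/(b - 660) = 27 - 3*(101 + b)/(-660 + b))
1/(l(553) + 390904) = 1/(3*(-6041 + 8*553)/(-660 + 553) + 390904) = 1/(3*(-6041 + 4424)/(-107) + 390904) = 1/(3*(-1/107)*(-1617) + 390904) = 1/(4851/107 + 390904) = 1/(41831579/107) = 107/41831579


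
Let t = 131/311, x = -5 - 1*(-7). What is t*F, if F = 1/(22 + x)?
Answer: 131/7464 ≈ 0.017551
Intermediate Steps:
x = 2 (x = -5 + 7 = 2)
t = 131/311 (t = 131*(1/311) = 131/311 ≈ 0.42122)
F = 1/24 (F = 1/(22 + 2) = 1/24 ≈ 0.041667)
t*F = (131/311)*(1/24) = 131/7464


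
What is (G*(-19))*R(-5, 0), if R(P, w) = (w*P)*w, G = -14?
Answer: 0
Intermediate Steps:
R(P, w) = P*w**2 (R(P, w) = (P*w)*w = P*w**2)
(G*(-19))*R(-5, 0) = (-14*(-19))*(-5*0**2) = 266*(-5*0) = 266*0 = 0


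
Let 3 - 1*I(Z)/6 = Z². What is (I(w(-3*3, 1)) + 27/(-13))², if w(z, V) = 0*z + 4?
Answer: 1083681/169 ≈ 6412.3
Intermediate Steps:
w(z, V) = 4 (w(z, V) = 0 + 4 = 4)
I(Z) = 18 - 6*Z²
(I(w(-3*3, 1)) + 27/(-13))² = ((18 - 6*4²) + 27/(-13))² = ((18 - 6*16) + 27*(-1/13))² = ((18 - 96) - 27/13)² = (-78 - 27/13)² = (-1041/13)² = 1083681/169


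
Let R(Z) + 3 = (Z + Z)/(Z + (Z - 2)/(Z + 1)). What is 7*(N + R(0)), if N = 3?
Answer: 0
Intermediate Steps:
R(Z) = -3 + 2*Z/(Z + (-2 + Z)/(1 + Z)) (R(Z) = -3 + (Z + Z)/(Z + (Z - 2)/(Z + 1)) = -3 + (2*Z)/(Z + (-2 + Z)/(1 + Z)) = -3 + 2*Z/(Z + (-2 + Z)/(1 + Z)))
7*(N + R(0)) = 7*(3 + (6 - 1*0² - 4*0)/(-2 + 0² + 2*0)) = 7*(3 + (6 - 1*0 + 0)/(-2 + 0 + 0)) = 7*(3 + (6 + 0 + 0)/(-2)) = 7*(3 - ½*6) = 7*(3 - 3) = 7*0 = 0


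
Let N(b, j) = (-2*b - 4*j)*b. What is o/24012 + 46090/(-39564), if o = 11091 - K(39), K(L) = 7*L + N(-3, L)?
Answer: -9673799/13194594 ≈ -0.73316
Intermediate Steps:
N(b, j) = b*(-4*j - 2*b) (N(b, j) = (-4*j - 2*b)*b = b*(-4*j - 2*b))
K(L) = -18 + 19*L (K(L) = 7*L - 2*(-3)*(-3 + 2*L) = 7*L + (-18 + 12*L) = -18 + 19*L)
o = 10368 (o = 11091 - (-18 + 19*39) = 11091 - (-18 + 741) = 11091 - 1*723 = 11091 - 723 = 10368)
o/24012 + 46090/(-39564) = 10368/24012 + 46090/(-39564) = 10368*(1/24012) + 46090*(-1/39564) = 288/667 - 23045/19782 = -9673799/13194594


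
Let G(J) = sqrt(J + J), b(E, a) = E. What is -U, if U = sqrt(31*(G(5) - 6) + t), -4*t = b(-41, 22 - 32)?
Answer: -I*sqrt(703 - 124*sqrt(10))/2 ≈ -8.8159*I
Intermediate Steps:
G(J) = sqrt(2)*sqrt(J) (G(J) = sqrt(2*J) = sqrt(2)*sqrt(J))
t = 41/4 (t = -1/4*(-41) = 41/4 ≈ 10.250)
U = sqrt(-703/4 + 31*sqrt(10)) (U = sqrt(31*(sqrt(2)*sqrt(5) - 6) + 41/4) = sqrt(31*(sqrt(10) - 6) + 41/4) = sqrt(31*(-6 + sqrt(10)) + 41/4) = sqrt((-186 + 31*sqrt(10)) + 41/4) = sqrt(-703/4 + 31*sqrt(10)) ≈ 8.8159*I)
-U = -sqrt(-703 + 124*sqrt(10))/2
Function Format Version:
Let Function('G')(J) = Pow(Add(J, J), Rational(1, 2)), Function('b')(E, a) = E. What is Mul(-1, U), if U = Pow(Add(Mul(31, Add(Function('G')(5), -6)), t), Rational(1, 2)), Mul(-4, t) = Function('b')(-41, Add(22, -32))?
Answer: Mul(Rational(-1, 2), I, Pow(Add(703, Mul(-124, Pow(10, Rational(1, 2)))), Rational(1, 2))) ≈ Mul(-8.8159, I)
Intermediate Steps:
Function('G')(J) = Mul(Pow(2, Rational(1, 2)), Pow(J, Rational(1, 2))) (Function('G')(J) = Pow(Mul(2, J), Rational(1, 2)) = Mul(Pow(2, Rational(1, 2)), Pow(J, Rational(1, 2))))
t = Rational(41, 4) (t = Mul(Rational(-1, 4), -41) = Rational(41, 4) ≈ 10.250)
U = Pow(Add(Rational(-703, 4), Mul(31, Pow(10, Rational(1, 2)))), Rational(1, 2)) (U = Pow(Add(Mul(31, Add(Mul(Pow(2, Rational(1, 2)), Pow(5, Rational(1, 2))), -6)), Rational(41, 4)), Rational(1, 2)) = Pow(Add(Mul(31, Add(Pow(10, Rational(1, 2)), -6)), Rational(41, 4)), Rational(1, 2)) = Pow(Add(Mul(31, Add(-6, Pow(10, Rational(1, 2)))), Rational(41, 4)), Rational(1, 2)) = Pow(Add(Add(-186, Mul(31, Pow(10, Rational(1, 2)))), Rational(41, 4)), Rational(1, 2)) = Pow(Add(Rational(-703, 4), Mul(31, Pow(10, Rational(1, 2)))), Rational(1, 2)) ≈ Mul(8.8159, I))
Mul(-1, U) = Mul(-1, Mul(Rational(1, 2), Pow(Add(-703, Mul(124, Pow(10, Rational(1, 2)))), Rational(1, 2)))) = Mul(Rational(-1, 2), Pow(Add(-703, Mul(124, Pow(10, Rational(1, 2)))), Rational(1, 2)))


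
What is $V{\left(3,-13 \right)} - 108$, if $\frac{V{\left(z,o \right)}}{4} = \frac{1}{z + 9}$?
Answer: $- \frac{323}{3} \approx -107.67$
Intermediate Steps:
$V{\left(z,o \right)} = \frac{4}{9 + z}$ ($V{\left(z,o \right)} = \frac{4}{z + 9} = \frac{4}{9 + z}$)
$V{\left(3,-13 \right)} - 108 = \frac{4}{9 + 3} - 108 = \frac{4}{12} - 108 = 4 \cdot \frac{1}{12} - 108 = \frac{1}{3} - 108 = - \frac{323}{3}$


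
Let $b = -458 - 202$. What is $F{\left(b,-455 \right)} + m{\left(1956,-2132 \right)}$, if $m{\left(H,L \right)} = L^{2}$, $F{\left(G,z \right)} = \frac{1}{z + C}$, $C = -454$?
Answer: $\frac{4131790415}{909} \approx 4.5454 \cdot 10^{6}$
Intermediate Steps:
$b = -660$ ($b = -458 - 202 = -660$)
$F{\left(G,z \right)} = \frac{1}{-454 + z}$ ($F{\left(G,z \right)} = \frac{1}{z - 454} = \frac{1}{-454 + z}$)
$F{\left(b,-455 \right)} + m{\left(1956,-2132 \right)} = \frac{1}{-454 - 455} + \left(-2132\right)^{2} = \frac{1}{-909} + 4545424 = - \frac{1}{909} + 4545424 = \frac{4131790415}{909}$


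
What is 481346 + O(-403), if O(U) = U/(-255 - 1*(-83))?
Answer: 82791915/172 ≈ 4.8135e+5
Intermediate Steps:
O(U) = -U/172 (O(U) = U/(-255 + 83) = U/(-172) = U*(-1/172) = -U/172)
481346 + O(-403) = 481346 - 1/172*(-403) = 481346 + 403/172 = 82791915/172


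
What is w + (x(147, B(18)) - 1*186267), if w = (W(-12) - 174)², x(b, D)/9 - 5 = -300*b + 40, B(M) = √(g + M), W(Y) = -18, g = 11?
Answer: -545898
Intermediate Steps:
B(M) = √(11 + M)
x(b, D) = 405 - 2700*b (x(b, D) = 45 + 9*(-300*b + 40) = 45 + 9*(40 - 300*b) = 45 + (360 - 2700*b) = 405 - 2700*b)
w = 36864 (w = (-18 - 174)² = (-192)² = 36864)
w + (x(147, B(18)) - 1*186267) = 36864 + ((405 - 2700*147) - 1*186267) = 36864 + ((405 - 396900) - 186267) = 36864 + (-396495 - 186267) = 36864 - 582762 = -545898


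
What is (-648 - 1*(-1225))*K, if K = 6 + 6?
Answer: 6924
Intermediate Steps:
K = 12
(-648 - 1*(-1225))*K = (-648 - 1*(-1225))*12 = (-648 + 1225)*12 = 577*12 = 6924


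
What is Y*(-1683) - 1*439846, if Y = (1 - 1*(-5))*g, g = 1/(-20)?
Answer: -4393411/10 ≈ -4.3934e+5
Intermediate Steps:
g = -1/20 ≈ -0.050000
Y = -3/10 (Y = (1 - 1*(-5))*(-1/20) = (1 + 5)*(-1/20) = 6*(-1/20) = -3/10 ≈ -0.30000)
Y*(-1683) - 1*439846 = -3/10*(-1683) - 1*439846 = 5049/10 - 439846 = -4393411/10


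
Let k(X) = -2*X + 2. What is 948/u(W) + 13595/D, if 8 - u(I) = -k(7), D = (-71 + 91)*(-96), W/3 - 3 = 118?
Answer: -93727/384 ≈ -244.08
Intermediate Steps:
W = 363 (W = 9 + 3*118 = 9 + 354 = 363)
D = -1920 (D = 20*(-96) = -1920)
k(X) = 2 - 2*X
u(I) = -4 (u(I) = 8 - (-1)*(2 - 2*7) = 8 - (-1)*(2 - 14) = 8 - (-1)*(-12) = 8 - 1*12 = 8 - 12 = -4)
948/u(W) + 13595/D = 948/(-4) + 13595/(-1920) = 948*(-¼) + 13595*(-1/1920) = -237 - 2719/384 = -93727/384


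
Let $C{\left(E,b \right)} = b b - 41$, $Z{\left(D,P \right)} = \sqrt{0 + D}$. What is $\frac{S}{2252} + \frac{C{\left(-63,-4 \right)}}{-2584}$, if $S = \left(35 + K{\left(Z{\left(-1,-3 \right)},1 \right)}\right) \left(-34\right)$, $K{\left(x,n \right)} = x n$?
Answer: $- \frac{754665}{1454792} - \frac{17 i}{1126} \approx -0.51874 - 0.015098 i$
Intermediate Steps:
$Z{\left(D,P \right)} = \sqrt{D}$
$K{\left(x,n \right)} = n x$
$C{\left(E,b \right)} = -41 + b^{2}$ ($C{\left(E,b \right)} = b^{2} - 41 = -41 + b^{2}$)
$S = -1190 - 34 i$ ($S = \left(35 + 1 \sqrt{-1}\right) \left(-34\right) = \left(35 + 1 i\right) \left(-34\right) = \left(35 + i\right) \left(-34\right) = -1190 - 34 i \approx -1190.0 - 34.0 i$)
$\frac{S}{2252} + \frac{C{\left(-63,-4 \right)}}{-2584} = \frac{-1190 - 34 i}{2252} + \frac{-41 + \left(-4\right)^{2}}{-2584} = \left(-1190 - 34 i\right) \frac{1}{2252} + \left(-41 + 16\right) \left(- \frac{1}{2584}\right) = \left(- \frac{595}{1126} - \frac{17 i}{1126}\right) - - \frac{25}{2584} = \left(- \frac{595}{1126} - \frac{17 i}{1126}\right) + \frac{25}{2584} = - \frac{754665}{1454792} - \frac{17 i}{1126}$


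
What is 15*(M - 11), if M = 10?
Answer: -15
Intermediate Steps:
15*(M - 11) = 15*(10 - 11) = 15*(-1) = -15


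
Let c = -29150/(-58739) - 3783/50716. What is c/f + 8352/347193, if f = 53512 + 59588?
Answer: 34746168207174939/1444175883303353200 ≈ 0.024060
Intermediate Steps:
f = 113100
c = 1256161763/2979007124 (c = -29150*(-1/58739) - 3783*1/50716 = 29150/58739 - 3783/50716 = 1256161763/2979007124 ≈ 0.42167)
c/f + 8352/347193 = (1256161763/2979007124)/113100 + 8352/347193 = (1256161763/2979007124)*(1/113100) + 8352*(1/347193) = 1256161763/336925705724400 + 928/38577 = 34746168207174939/1444175883303353200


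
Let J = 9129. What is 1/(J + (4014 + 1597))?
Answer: 1/14740 ≈ 6.7843e-5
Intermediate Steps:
1/(J + (4014 + 1597)) = 1/(9129 + (4014 + 1597)) = 1/(9129 + 5611) = 1/14740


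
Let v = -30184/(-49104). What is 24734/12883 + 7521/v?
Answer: 54074801756/4418869 ≈ 12237.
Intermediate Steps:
v = 343/558 (v = -30184*(-1/49104) = 343/558 ≈ 0.61470)
24734/12883 + 7521/v = 24734/12883 + 7521/(343/558) = 24734*(1/12883) + 7521*(558/343) = 24734/12883 + 4196718/343 = 54074801756/4418869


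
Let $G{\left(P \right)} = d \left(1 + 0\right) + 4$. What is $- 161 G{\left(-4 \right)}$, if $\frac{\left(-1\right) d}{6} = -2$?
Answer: $-2576$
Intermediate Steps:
$d = 12$ ($d = \left(-6\right) \left(-2\right) = 12$)
$G{\left(P \right)} = 16$ ($G{\left(P \right)} = 12 \left(1 + 0\right) + 4 = 12 \cdot 1 + 4 = 12 + 4 = 16$)
$- 161 G{\left(-4 \right)} = \left(-161\right) 16 = -2576$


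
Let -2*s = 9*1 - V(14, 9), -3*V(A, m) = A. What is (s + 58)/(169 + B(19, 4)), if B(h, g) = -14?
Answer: 307/930 ≈ 0.33011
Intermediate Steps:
V(A, m) = -A/3
s = -41/6 (s = -(9*1 - (-1)*14/3)/2 = -(9 - 1*(-14/3))/2 = -(9 + 14/3)/2 = -1/2*41/3 = -41/6 ≈ -6.8333)
(s + 58)/(169 + B(19, 4)) = (-41/6 + 58)/(169 - 14) = (307/6)/155 = (307/6)*(1/155) = 307/930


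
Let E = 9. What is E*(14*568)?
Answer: 71568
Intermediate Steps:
E*(14*568) = 9*(14*568) = 9*7952 = 71568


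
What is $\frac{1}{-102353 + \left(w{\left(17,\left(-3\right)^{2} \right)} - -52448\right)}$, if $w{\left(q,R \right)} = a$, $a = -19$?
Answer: $- \frac{1}{49924} \approx -2.003 \cdot 10^{-5}$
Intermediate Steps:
$w{\left(q,R \right)} = -19$
$\frac{1}{-102353 + \left(w{\left(17,\left(-3\right)^{2} \right)} - -52448\right)} = \frac{1}{-102353 - -52429} = \frac{1}{-102353 + \left(-19 + 52448\right)} = \frac{1}{-102353 + 52429} = \frac{1}{-49924} = - \frac{1}{49924}$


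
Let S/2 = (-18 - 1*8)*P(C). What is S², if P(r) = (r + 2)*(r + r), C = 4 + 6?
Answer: 155750400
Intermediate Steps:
C = 10
P(r) = 2*r*(2 + r) (P(r) = (2 + r)*(2*r) = 2*r*(2 + r))
S = -12480 (S = 2*((-18 - 1*8)*(2*10*(2 + 10))) = 2*((-18 - 8)*(2*10*12)) = 2*(-26*240) = 2*(-6240) = -12480)
S² = (-12480)² = 155750400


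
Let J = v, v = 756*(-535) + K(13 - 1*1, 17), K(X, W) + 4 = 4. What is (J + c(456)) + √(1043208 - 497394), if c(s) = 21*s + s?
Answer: -394428 + 3*√60646 ≈ -3.9369e+5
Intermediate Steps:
c(s) = 22*s
K(X, W) = 0 (K(X, W) = -4 + 4 = 0)
v = -404460 (v = 756*(-535) + 0 = -404460 + 0 = -404460)
J = -404460
(J + c(456)) + √(1043208 - 497394) = (-404460 + 22*456) + √(1043208 - 497394) = (-404460 + 10032) + √545814 = -394428 + 3*√60646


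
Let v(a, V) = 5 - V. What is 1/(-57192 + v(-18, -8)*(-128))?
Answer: -1/58856 ≈ -1.6991e-5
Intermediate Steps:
1/(-57192 + v(-18, -8)*(-128)) = 1/(-57192 + (5 - 1*(-8))*(-128)) = 1/(-57192 + (5 + 8)*(-128)) = 1/(-57192 + 13*(-128)) = 1/(-57192 - 1664) = 1/(-58856) = -1/58856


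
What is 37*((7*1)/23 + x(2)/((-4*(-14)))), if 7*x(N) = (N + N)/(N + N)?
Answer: 102379/9016 ≈ 11.355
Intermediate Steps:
x(N) = ⅐ (x(N) = ((N + N)/(N + N))/7 = ((2*N)/((2*N)))/7 = ((2*N)*(1/(2*N)))/7 = (⅐)*1 = ⅐)
37*((7*1)/23 + x(2)/((-4*(-14)))) = 37*((7*1)/23 + 1/(7*((-4*(-14))))) = 37*(7*(1/23) + (⅐)/56) = 37*(7/23 + (⅐)*(1/56)) = 37*(7/23 + 1/392) = 37*(2767/9016) = 102379/9016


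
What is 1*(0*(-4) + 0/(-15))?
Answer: 0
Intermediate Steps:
1*(0*(-4) + 0/(-15)) = 1*(0 + 0*(-1/15)) = 1*(0 + 0) = 1*0 = 0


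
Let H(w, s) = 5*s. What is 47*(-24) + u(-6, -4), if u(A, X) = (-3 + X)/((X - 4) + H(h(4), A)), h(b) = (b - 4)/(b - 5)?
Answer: -42857/38 ≈ -1127.8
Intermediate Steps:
h(b) = (-4 + b)/(-5 + b)
u(A, X) = (-3 + X)/(-4 + X + 5*A) (u(A, X) = (-3 + X)/((X - 4) + 5*A) = (-3 + X)/((-4 + X) + 5*A) = (-3 + X)/(-4 + X + 5*A))
47*(-24) + u(-6, -4) = 47*(-24) + (-3 - 4)/(-4 - 4 + 5*(-6)) = -1128 - 7/(-4 - 4 - 30) = -1128 - 7/(-38) = -1128 - 1/38*(-7) = -1128 + 7/38 = -42857/38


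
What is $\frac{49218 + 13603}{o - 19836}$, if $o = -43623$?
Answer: $- \frac{5711}{5769} \approx -0.98995$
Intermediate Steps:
$\frac{49218 + 13603}{o - 19836} = \frac{49218 + 13603}{-43623 - 19836} = \frac{62821}{-63459} = 62821 \left(- \frac{1}{63459}\right) = - \frac{5711}{5769}$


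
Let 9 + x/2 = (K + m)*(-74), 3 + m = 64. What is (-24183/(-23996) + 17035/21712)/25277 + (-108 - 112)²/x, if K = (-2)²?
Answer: -79673418985084509/15865769736990544 ≈ -5.0217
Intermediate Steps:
m = 61 (m = -3 + 64 = 61)
K = 4
x = -9638 (x = -18 + 2*((4 + 61)*(-74)) = -18 + 2*(65*(-74)) = -18 + 2*(-4810) = -18 - 9620 = -9638)
(-24183/(-23996) + 17035/21712)/25277 + (-108 - 112)²/x = (-24183/(-23996) + 17035/21712)/25277 + (-108 - 112)²/(-9638) = (-24183*(-1/23996) + 17035*(1/21712))*(1/25277) + (-220)²*(-1/9638) = (24183/23996 + 17035/21712)*(1/25277) + 48400*(-1/9638) = (233458289/130250288)*(1/25277) - 24200/4819 = 233458289/3292336529776 - 24200/4819 = -79673418985084509/15865769736990544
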